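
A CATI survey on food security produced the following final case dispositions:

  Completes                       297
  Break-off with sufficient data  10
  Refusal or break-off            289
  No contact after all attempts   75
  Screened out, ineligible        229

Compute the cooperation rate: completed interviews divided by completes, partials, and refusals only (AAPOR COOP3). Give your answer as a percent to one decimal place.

49.8%

Num → 297
Denominator → 297 + 10 + 289 = 596
COOP3 = 297 / 596 = 0.4983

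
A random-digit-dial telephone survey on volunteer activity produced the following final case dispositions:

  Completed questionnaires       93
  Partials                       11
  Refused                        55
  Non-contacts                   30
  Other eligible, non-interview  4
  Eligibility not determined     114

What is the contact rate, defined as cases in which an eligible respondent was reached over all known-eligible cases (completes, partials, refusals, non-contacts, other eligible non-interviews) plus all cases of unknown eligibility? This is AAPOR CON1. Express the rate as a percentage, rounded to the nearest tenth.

Top: 93 + 11 + 55 + 4 = 163
Denominator: 93 + 11 + 55 + 30 + 4 + 114 = 307
CON1 = 163 / 307 = 0.5309

53.1%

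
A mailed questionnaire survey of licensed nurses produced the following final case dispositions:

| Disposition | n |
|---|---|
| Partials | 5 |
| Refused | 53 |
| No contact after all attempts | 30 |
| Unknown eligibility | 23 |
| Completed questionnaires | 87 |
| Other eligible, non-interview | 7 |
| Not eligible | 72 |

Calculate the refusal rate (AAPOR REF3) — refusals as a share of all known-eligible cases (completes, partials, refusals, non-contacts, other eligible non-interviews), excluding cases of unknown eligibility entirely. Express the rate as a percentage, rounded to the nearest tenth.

Num → 53
Base → 87 + 5 + 53 + 30 + 7 = 182
REF3 = 53 / 182 = 0.2912

29.1%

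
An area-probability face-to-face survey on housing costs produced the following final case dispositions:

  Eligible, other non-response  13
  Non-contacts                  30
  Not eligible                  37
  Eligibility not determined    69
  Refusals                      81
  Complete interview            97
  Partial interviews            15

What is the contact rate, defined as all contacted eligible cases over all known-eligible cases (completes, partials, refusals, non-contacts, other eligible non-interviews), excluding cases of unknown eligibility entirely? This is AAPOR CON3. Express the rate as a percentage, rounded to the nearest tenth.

Top: 97 + 15 + 81 + 13 = 206
Denom: 97 + 15 + 81 + 30 + 13 = 236
CON3 = 206 / 236 = 0.8729

87.3%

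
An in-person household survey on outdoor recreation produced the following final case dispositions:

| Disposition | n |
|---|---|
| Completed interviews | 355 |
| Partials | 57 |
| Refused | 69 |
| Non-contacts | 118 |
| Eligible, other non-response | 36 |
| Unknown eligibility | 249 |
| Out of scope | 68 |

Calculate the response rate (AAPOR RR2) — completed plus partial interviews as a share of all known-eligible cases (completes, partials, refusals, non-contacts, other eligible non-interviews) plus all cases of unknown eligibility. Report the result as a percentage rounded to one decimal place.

46.6%

Top: 355 + 57 = 412
Base: 355 + 57 + 69 + 118 + 36 + 249 = 884
RR2 = 412 / 884 = 0.4661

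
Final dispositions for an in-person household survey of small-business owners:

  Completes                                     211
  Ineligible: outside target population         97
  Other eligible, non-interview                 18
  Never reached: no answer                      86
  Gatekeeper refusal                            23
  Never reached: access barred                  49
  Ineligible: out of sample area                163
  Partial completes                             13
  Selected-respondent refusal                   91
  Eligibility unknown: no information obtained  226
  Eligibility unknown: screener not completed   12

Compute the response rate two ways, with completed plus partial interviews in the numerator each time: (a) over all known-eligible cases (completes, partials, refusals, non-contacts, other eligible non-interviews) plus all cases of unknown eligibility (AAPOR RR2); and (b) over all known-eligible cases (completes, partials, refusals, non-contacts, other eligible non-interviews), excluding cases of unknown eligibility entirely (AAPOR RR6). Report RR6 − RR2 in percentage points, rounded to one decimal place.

14.9

Refusals = 23 + 91 = 114
No answer / not reached = 86 + 49 = 135
Unknown if eligible = 12 + 226 = 238
Screened out, ineligible = 97 + 163 = 260
Numerator = 211 + 13 = 224
Base = 211 + 13 + 114 + 135 + 18 + 238 = 729
RR2 = 224 / 729 = 0.3073
Base = 211 + 13 + 114 + 135 + 18 = 491
RR6 = 224 / 491 = 0.4562
Difference = 45.62 − 30.73 = 14.89 percentage points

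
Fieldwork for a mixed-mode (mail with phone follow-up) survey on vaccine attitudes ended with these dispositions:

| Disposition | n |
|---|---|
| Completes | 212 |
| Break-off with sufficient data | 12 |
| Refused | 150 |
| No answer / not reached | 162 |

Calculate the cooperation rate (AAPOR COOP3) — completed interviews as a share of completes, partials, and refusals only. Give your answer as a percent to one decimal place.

Top = 212
Denom = 212 + 12 + 150 = 374
COOP3 = 212 / 374 = 0.5668

56.7%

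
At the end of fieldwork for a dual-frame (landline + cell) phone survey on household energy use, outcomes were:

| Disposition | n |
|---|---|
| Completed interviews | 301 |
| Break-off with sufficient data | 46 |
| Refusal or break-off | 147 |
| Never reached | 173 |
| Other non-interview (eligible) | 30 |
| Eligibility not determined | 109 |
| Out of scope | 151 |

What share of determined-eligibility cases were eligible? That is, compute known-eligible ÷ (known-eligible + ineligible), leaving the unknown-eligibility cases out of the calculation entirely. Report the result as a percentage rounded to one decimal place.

Known eligible: 301 + 46 + 147 + 173 + 30 = 697
e = 697 / (697 + 151) = 697 / 848 = 0.8219

82.2%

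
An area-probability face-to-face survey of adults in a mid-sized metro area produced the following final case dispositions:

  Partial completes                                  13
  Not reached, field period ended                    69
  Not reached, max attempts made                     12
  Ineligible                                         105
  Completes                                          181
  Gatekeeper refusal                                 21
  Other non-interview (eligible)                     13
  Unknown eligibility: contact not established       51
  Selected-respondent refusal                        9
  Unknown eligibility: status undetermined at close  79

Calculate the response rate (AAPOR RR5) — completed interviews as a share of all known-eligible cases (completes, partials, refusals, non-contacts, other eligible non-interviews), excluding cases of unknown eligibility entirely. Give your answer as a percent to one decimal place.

Declined to participate = 21 + 9 = 30
Never reached = 69 + 12 = 81
Unknown eligibility = 51 + 79 = 130
Num: 181
Base: 181 + 13 + 30 + 81 + 13 = 318
RR5 = 181 / 318 = 0.5692

56.9%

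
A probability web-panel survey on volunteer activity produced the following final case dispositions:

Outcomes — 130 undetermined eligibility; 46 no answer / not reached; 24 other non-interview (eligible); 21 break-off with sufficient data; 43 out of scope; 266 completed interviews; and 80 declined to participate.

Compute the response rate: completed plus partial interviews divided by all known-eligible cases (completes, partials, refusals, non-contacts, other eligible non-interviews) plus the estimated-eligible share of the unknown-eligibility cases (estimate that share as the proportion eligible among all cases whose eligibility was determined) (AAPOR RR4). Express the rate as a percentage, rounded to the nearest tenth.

51.7%

Num: 266 + 21 = 287
Known eligible: 266 + 21 + 80 + 46 + 24 = 437
e = 437 / (437 + 43) = 437 / 480 = 0.9104
Eligible share of unknowns: 0.9104 × 130 = 118.35
Base: 437 + 118.35 = 555.35
RR4 = 287 / 555.35 = 0.5168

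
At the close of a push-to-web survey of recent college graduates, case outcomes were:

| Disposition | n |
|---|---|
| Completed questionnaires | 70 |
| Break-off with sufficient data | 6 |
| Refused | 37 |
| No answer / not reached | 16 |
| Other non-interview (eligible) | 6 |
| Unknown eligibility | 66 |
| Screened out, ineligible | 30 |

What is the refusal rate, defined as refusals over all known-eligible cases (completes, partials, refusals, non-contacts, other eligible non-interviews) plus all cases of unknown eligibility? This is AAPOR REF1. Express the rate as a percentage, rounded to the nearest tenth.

Num → 37
Denom → 70 + 6 + 37 + 16 + 6 + 66 = 201
REF1 = 37 / 201 = 0.1841

18.4%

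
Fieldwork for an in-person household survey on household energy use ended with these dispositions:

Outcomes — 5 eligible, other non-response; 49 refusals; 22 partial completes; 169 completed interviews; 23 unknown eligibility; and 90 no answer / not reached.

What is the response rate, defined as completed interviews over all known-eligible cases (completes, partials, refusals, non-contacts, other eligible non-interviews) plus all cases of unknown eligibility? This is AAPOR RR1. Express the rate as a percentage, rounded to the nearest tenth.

47.2%

Top = 169
Base = 169 + 22 + 49 + 90 + 5 + 23 = 358
RR1 = 169 / 358 = 0.4721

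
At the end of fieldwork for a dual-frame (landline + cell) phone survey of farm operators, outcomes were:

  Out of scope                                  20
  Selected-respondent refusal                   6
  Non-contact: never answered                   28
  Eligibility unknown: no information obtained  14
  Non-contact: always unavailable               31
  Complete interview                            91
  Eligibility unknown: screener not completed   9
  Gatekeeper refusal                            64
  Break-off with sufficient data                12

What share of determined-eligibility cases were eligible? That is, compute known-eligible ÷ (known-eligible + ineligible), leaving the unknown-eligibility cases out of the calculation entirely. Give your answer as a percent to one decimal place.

92.1%

Refused = 64 + 6 = 70
No contact after all attempts = 28 + 31 = 59
Undetermined eligibility = 9 + 14 = 23
Determined eligible = 91 + 12 + 70 + 59 = 232
e = 232 / (232 + 20) = 232 / 252 = 0.9206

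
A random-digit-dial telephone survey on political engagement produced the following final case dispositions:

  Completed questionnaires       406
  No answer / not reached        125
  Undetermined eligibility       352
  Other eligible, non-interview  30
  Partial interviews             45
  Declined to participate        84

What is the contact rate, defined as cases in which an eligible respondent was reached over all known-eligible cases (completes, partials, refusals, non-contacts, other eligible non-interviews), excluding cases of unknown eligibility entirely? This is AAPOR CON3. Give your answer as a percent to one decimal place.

Numerator: 406 + 45 + 84 + 30 = 565
Base: 406 + 45 + 84 + 125 + 30 = 690
CON3 = 565 / 690 = 0.8188

81.9%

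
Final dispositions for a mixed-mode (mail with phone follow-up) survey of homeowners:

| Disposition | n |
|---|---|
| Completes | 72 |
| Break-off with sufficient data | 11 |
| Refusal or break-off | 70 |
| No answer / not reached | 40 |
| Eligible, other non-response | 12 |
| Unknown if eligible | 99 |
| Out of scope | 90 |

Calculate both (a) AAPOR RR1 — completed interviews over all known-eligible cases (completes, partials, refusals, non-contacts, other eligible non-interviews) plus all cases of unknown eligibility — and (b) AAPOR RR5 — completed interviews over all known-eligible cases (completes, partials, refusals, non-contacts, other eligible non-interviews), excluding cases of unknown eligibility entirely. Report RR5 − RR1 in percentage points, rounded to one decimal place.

11.4

Numerator = 72
Denom = 72 + 11 + 70 + 40 + 12 + 99 = 304
RR1 = 72 / 304 = 0.2368
Denom = 72 + 11 + 70 + 40 + 12 = 205
RR5 = 72 / 205 = 0.3512
Difference = 35.12 − 23.68 = 11.44 percentage points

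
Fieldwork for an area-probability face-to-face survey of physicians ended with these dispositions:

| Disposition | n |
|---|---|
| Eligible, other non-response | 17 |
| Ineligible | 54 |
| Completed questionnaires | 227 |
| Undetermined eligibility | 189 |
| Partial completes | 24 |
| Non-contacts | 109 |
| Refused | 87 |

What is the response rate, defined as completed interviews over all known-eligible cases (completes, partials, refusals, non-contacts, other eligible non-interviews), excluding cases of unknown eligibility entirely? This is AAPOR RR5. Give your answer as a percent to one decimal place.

Numerator: 227
Denom: 227 + 24 + 87 + 109 + 17 = 464
RR5 = 227 / 464 = 0.4892

48.9%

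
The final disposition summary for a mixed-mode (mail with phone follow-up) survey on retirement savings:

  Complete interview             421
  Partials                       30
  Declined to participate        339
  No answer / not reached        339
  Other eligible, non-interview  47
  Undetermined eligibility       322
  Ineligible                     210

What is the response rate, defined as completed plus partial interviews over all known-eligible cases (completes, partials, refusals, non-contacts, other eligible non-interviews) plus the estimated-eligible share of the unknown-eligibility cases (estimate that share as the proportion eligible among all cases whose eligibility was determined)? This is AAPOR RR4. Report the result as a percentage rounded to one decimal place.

Num = 421 + 30 = 451
Eligible (known) = 421 + 30 + 339 + 339 + 47 = 1176
e = 1176 / (1176 + 210) = 1176 / 1386 = 0.8485
Estimated eligible among unknowns = 0.8485 × 322 = 273.22
Denom = 1176 + 273.22 = 1449.22
RR4 = 451 / 1449.22 = 0.3112

31.1%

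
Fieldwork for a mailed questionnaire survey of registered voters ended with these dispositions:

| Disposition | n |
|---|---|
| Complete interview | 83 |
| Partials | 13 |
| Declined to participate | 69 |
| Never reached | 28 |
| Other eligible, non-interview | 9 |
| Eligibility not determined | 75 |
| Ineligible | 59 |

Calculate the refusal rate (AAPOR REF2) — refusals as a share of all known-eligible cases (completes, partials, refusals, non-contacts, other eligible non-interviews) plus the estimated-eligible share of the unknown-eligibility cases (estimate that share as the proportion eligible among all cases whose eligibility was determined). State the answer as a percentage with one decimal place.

26.5%

Num → 69
Eligible (known) → 83 + 13 + 69 + 28 + 9 = 202
e = 202 / (202 + 59) = 202 / 261 = 0.7739
e × U → 0.7739 × 75 = 58.04
Denominator → 202 + 58.04 = 260.04
REF2 = 69 / 260.04 = 0.2653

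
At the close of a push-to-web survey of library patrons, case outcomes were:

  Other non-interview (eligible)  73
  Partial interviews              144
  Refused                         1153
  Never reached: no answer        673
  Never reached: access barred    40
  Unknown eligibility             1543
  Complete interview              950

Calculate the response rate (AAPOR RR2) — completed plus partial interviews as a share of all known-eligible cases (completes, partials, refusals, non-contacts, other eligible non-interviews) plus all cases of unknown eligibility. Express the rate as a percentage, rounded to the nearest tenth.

Non-contacts = 673 + 40 = 713
Num → 950 + 144 = 1094
Denominator → 950 + 144 + 1153 + 713 + 73 + 1543 = 4576
RR2 = 1094 / 4576 = 0.2391

23.9%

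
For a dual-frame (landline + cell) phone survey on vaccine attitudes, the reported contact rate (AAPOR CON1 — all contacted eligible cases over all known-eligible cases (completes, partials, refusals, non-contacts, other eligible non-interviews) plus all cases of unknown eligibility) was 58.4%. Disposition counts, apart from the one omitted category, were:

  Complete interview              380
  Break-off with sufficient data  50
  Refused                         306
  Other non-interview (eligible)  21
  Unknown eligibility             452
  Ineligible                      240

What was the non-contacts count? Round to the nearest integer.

87

Numerator = 380 + 50 + 306 + 21 = 757
CON1 = 757 / D = 0.584
D = 757 / 0.584 = 1296.2
Rest of base = 1209
non-contacts = 1296.2 − 1209 ≈ 87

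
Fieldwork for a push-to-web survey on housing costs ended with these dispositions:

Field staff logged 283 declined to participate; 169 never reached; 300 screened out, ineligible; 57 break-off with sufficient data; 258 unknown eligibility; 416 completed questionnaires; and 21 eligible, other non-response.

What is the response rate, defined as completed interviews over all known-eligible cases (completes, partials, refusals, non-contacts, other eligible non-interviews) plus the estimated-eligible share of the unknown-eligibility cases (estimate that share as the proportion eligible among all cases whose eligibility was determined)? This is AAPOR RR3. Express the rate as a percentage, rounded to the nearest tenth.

36.4%

Top: 416
Eligible (known): 416 + 57 + 283 + 169 + 21 = 946
e = 946 / (946 + 300) = 946 / 1246 = 0.7592
e × U: 0.7592 × 258 = 195.87
Denominator: 946 + 195.87 = 1141.87
RR3 = 416 / 1141.87 = 0.3643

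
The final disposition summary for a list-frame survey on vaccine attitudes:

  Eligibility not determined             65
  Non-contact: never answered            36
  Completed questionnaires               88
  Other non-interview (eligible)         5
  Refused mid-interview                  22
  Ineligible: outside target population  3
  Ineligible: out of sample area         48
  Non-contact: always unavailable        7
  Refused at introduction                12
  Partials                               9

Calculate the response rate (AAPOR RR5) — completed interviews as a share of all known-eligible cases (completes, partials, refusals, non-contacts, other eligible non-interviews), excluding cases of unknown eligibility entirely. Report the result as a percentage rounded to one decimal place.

Refusals = 12 + 22 = 34
Non-contacts = 36 + 7 = 43
Out of scope = 3 + 48 = 51
Numerator: 88
Denom: 88 + 9 + 34 + 43 + 5 = 179
RR5 = 88 / 179 = 0.4916

49.2%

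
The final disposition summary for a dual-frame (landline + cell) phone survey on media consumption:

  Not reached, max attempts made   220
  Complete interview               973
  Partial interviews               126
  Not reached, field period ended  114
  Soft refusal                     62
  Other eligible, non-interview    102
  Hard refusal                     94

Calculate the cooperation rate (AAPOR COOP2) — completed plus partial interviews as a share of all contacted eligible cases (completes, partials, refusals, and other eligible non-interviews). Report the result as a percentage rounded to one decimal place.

81.0%

Refusals = 94 + 62 = 156
No contact after all attempts = 114 + 220 = 334
Numerator: 973 + 126 = 1099
Denominator: 973 + 126 + 156 + 102 = 1357
COOP2 = 1099 / 1357 = 0.8099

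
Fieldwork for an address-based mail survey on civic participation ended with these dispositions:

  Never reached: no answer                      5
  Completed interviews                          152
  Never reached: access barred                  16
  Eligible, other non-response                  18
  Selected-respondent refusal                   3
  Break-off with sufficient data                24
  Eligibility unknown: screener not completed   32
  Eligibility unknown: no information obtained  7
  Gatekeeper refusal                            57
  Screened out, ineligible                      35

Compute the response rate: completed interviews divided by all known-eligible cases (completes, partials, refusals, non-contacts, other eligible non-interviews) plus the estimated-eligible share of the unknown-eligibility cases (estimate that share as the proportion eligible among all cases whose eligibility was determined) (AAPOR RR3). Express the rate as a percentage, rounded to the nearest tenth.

49.1%

Refused = 57 + 3 = 60
Never reached = 5 + 16 = 21
Eligibility not determined = 32 + 7 = 39
Numerator = 152
Known eligible = 152 + 24 + 60 + 21 + 18 = 275
e = 275 / (275 + 35) = 275 / 310 = 0.8871
e × U = 0.8871 × 39 = 34.60
Denominator = 275 + 34.60 = 309.60
RR3 = 152 / 309.60 = 0.4910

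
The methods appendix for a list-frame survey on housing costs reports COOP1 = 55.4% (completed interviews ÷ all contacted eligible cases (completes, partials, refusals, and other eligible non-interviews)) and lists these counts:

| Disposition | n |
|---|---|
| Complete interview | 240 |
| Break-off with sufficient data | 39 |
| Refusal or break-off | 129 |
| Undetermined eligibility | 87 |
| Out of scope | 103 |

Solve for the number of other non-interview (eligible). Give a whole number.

25

COOP1 = 240 / D = 0.554
D = 240 / 0.554 = 433.2
Remaining denominator categories sum to 408
other non-interview (eligible) = 433.2 − 408 ≈ 25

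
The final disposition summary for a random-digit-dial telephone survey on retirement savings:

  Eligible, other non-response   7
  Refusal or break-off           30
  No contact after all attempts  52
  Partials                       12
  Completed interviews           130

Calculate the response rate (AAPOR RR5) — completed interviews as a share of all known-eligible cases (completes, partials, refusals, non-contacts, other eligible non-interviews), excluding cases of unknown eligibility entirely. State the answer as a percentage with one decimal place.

Numerator → 130
Base → 130 + 12 + 30 + 52 + 7 = 231
RR5 = 130 / 231 = 0.5628

56.3%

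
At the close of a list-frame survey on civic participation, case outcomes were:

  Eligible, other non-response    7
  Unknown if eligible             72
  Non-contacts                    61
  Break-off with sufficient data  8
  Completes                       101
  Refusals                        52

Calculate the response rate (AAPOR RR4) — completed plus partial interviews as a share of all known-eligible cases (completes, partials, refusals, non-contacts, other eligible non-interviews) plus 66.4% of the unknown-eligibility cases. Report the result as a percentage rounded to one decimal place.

Top = 101 + 8 = 109
Determined eligible = 101 + 8 + 52 + 61 + 7 = 229
e × U = 0.6640 × 72 = 47.81
Denom = 229 + 47.81 = 276.81
RR4 = 109 / 276.81 = 0.3938

39.4%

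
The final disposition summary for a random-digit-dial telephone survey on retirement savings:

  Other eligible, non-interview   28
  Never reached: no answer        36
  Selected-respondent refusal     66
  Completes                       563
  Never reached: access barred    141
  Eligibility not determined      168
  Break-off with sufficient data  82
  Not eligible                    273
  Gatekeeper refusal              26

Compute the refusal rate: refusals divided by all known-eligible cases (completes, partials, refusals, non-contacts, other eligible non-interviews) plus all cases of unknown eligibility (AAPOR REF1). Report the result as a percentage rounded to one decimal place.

Refusal or break-off = 26 + 66 = 92
Never reached = 36 + 141 = 177
Numerator → 92
Base → 563 + 82 + 92 + 177 + 28 + 168 = 1110
REF1 = 92 / 1110 = 0.0829

8.3%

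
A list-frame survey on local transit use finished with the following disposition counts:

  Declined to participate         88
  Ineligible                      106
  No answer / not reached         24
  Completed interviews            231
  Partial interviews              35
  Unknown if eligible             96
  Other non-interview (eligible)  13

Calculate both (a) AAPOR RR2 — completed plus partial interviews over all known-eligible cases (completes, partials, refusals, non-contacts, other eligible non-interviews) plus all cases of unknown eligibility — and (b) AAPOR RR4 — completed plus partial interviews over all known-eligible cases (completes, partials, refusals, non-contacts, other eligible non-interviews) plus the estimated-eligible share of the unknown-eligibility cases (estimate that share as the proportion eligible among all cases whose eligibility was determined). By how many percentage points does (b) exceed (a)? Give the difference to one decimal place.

Num: 231 + 35 = 266
Denom: 231 + 35 + 88 + 24 + 13 + 96 = 487
RR2 = 266 / 487 = 0.5462
Determined eligible: 231 + 35 + 88 + 24 + 13 = 391
e = 391 / (391 + 106) = 391 / 497 = 0.7867
Estimated eligible among unknowns: 0.7867 × 96 = 75.52
Denom: 391 + 75.52 = 466.52
RR4 = 266 / 466.52 = 0.5702
Difference = 57.02 − 54.62 = 2.40 percentage points

2.4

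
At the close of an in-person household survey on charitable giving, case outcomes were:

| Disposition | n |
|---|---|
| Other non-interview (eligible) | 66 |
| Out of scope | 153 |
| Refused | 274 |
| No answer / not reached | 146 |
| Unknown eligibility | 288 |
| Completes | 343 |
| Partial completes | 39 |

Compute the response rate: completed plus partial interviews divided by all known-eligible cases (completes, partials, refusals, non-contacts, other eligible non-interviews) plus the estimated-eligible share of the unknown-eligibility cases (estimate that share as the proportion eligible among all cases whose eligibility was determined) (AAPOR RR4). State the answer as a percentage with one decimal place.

34.3%

Num = 343 + 39 = 382
Known eligible = 343 + 39 + 274 + 146 + 66 = 868
e = 868 / (868 + 153) = 868 / 1021 = 0.8501
Eligible share of unknowns = 0.8501 × 288 = 244.83
Denominator = 868 + 244.83 = 1112.83
RR4 = 382 / 1112.83 = 0.3433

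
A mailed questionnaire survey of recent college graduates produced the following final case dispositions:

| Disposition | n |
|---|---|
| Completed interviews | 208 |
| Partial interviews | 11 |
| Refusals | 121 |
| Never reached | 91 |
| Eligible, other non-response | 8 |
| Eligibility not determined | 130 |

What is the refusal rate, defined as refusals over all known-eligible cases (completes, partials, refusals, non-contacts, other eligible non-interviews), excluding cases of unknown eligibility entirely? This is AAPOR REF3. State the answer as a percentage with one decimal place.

Num: 121
Denominator: 208 + 11 + 121 + 91 + 8 = 439
REF3 = 121 / 439 = 0.2756

27.6%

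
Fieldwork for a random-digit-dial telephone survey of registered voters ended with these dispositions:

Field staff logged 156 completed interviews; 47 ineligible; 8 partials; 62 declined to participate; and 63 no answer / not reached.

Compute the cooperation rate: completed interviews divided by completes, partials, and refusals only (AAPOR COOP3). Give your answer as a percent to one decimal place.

69.0%

Num = 156
Base = 156 + 8 + 62 = 226
COOP3 = 156 / 226 = 0.6903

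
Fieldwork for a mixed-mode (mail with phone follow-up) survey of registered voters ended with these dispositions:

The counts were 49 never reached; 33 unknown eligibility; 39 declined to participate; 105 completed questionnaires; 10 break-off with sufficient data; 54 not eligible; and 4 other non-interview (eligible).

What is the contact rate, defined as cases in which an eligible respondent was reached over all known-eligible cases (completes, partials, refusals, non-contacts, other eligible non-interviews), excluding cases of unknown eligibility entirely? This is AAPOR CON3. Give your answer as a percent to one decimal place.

Top = 105 + 10 + 39 + 4 = 158
Denominator = 105 + 10 + 39 + 49 + 4 = 207
CON3 = 158 / 207 = 0.7633

76.3%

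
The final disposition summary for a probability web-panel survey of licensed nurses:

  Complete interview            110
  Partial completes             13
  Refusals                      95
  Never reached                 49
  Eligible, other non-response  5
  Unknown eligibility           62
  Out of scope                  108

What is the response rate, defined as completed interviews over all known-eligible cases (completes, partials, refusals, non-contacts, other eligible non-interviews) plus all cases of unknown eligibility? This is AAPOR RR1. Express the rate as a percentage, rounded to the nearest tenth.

32.9%

Num → 110
Denominator → 110 + 13 + 95 + 49 + 5 + 62 = 334
RR1 = 110 / 334 = 0.3293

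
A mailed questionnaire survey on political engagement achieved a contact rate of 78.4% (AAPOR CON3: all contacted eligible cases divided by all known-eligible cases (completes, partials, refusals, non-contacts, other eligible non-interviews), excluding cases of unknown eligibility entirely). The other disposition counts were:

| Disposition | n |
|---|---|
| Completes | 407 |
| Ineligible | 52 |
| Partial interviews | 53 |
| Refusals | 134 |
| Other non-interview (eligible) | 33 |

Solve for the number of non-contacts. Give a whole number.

173

Num = 407 + 53 + 134 + 33 = 627
CON3 = 627 / D = 0.784
D = 627 / 0.784 = 799.7
Remaining denominator categories sum to 627
non-contacts = 799.7 − 627 ≈ 173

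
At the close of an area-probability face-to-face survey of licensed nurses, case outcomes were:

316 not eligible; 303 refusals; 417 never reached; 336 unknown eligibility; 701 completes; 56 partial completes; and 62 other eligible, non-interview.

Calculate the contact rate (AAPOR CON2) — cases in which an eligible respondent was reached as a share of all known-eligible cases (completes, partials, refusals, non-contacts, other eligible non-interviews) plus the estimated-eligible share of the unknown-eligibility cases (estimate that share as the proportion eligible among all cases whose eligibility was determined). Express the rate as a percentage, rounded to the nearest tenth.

61.7%

Numerator = 701 + 56 + 303 + 62 = 1122
Eligible (known) = 701 + 56 + 303 + 417 + 62 = 1539
e = 1539 / (1539 + 316) = 1539 / 1855 = 0.8296
Eligible share of unknowns = 0.8296 × 336 = 278.75
Denom = 1539 + 278.75 = 1817.75
CON2 = 1122 / 1817.75 = 0.6172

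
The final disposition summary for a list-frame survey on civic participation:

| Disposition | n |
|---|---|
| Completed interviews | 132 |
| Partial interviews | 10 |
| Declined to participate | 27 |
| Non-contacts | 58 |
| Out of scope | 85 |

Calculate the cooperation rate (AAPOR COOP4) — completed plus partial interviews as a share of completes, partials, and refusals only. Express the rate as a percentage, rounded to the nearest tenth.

Num → 132 + 10 = 142
Denominator → 132 + 10 + 27 = 169
COOP4 = 142 / 169 = 0.8402

84.0%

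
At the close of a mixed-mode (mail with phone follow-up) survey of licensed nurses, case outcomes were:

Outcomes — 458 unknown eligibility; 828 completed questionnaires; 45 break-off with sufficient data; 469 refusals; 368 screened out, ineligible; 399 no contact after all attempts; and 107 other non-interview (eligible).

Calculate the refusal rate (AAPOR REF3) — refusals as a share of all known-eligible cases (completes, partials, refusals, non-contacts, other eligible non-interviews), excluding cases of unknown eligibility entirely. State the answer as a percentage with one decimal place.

25.4%

Numerator = 469
Base = 828 + 45 + 469 + 399 + 107 = 1848
REF3 = 469 / 1848 = 0.2538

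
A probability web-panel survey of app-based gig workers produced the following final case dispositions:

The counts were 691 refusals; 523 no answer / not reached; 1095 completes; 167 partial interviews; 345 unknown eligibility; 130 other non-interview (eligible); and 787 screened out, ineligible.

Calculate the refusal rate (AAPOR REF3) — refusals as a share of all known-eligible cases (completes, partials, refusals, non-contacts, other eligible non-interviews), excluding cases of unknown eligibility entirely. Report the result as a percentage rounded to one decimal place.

26.5%

Num → 691
Base → 1095 + 167 + 691 + 523 + 130 = 2606
REF3 = 691 / 2606 = 0.2652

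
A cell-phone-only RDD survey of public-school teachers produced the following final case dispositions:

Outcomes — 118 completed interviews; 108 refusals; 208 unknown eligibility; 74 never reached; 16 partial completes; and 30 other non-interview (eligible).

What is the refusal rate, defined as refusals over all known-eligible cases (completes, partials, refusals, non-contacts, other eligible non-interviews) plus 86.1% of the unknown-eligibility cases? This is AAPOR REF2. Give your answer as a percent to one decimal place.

20.6%

Num = 108
Determined eligible = 118 + 16 + 108 + 74 + 30 = 346
Eligible share of unknowns = 0.8610 × 208 = 179.09
Denominator = 346 + 179.09 = 525.09
REF2 = 108 / 525.09 = 0.2057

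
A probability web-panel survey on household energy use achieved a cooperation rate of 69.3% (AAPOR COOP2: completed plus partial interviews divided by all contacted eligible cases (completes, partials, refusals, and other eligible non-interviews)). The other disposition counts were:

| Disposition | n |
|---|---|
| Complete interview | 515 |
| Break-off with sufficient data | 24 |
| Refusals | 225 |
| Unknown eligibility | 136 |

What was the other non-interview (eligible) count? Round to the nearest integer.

14

Numerator → 515 + 24 = 539
COOP2 = 539 / D = 0.693
D = 539 / 0.693 = 777.8
Other denominator terms total 764
other non-interview (eligible) = 777.8 − 764 ≈ 14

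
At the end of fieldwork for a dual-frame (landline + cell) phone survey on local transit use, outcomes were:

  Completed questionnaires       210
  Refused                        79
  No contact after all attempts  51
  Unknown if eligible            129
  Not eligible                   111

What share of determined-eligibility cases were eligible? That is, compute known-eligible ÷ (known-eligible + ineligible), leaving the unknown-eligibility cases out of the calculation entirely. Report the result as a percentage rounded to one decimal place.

Eligible (known): 210 + 79 + 51 = 340
e = 340 / (340 + 111) = 340 / 451 = 0.7539

75.4%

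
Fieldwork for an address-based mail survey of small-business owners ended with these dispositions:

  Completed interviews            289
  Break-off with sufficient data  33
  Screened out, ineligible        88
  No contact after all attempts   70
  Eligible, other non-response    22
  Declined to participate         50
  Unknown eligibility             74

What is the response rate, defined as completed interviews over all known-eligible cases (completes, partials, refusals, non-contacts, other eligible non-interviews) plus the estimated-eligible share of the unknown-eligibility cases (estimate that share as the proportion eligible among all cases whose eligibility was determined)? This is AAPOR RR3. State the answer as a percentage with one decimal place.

Num → 289
Eligible (known) → 289 + 33 + 50 + 70 + 22 = 464
e = 464 / (464 + 88) = 464 / 552 = 0.8406
Eligible share of unknowns → 0.8406 × 74 = 62.20
Base → 464 + 62.20 = 526.20
RR3 = 289 / 526.20 = 0.5492

54.9%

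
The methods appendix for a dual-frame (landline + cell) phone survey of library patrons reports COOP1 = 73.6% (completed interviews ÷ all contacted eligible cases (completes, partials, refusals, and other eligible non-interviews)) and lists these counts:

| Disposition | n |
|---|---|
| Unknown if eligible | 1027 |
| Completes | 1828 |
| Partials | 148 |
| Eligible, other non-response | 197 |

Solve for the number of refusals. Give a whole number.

COOP1 = 1828 / D = 0.736
D = 1828 / 0.736 = 2483.7
Remaining denominator categories sum to 2173
refusals = 2483.7 − 2173 ≈ 311

311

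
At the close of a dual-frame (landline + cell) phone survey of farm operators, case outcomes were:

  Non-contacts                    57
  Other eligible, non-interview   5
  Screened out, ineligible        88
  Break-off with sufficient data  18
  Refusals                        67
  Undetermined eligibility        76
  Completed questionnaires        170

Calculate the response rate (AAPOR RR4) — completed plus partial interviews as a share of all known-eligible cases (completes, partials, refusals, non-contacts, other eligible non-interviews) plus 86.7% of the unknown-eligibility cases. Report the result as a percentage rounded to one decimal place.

49.1%

Top = 170 + 18 = 188
Determined eligible = 170 + 18 + 67 + 57 + 5 = 317
Estimated eligible among unknowns = 0.8670 × 76 = 65.89
Base = 317 + 65.89 = 382.89
RR4 = 188 / 382.89 = 0.4910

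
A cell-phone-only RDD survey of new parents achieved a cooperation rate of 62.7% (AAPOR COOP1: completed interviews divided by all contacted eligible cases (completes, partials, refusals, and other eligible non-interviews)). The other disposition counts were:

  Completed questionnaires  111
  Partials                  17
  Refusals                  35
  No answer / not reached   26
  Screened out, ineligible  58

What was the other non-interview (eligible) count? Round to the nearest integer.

COOP1 = 111 / D = 0.627
D = 111 / 0.627 = 177.0
Other denominator terms total 163
other non-interview (eligible) = 177.0 − 163 ≈ 14

14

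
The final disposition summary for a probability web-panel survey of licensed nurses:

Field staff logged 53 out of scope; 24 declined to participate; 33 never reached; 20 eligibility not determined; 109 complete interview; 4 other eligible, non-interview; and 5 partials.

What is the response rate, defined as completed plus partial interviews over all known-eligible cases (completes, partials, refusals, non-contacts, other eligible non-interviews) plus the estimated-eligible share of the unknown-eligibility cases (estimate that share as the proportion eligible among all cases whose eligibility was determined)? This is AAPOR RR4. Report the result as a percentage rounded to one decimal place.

Numerator: 109 + 5 = 114
Known eligible: 109 + 5 + 24 + 33 + 4 = 175
e = 175 / (175 + 53) = 175 / 228 = 0.7675
e × U: 0.7675 × 20 = 15.35
Denominator: 175 + 15.35 = 190.35
RR4 = 114 / 190.35 = 0.5989

59.9%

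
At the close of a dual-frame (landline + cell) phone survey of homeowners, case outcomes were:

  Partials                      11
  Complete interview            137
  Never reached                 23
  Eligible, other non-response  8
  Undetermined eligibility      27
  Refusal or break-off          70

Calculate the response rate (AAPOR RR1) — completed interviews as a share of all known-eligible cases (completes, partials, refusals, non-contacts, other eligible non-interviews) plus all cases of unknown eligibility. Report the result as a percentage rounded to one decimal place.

Numerator → 137
Base → 137 + 11 + 70 + 23 + 8 + 27 = 276
RR1 = 137 / 276 = 0.4964

49.6%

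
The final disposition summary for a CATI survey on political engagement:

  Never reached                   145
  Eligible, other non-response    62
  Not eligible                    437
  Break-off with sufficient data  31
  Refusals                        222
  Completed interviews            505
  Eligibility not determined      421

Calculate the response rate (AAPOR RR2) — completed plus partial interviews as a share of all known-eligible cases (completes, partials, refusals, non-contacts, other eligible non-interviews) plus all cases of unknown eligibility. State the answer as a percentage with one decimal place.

Num → 505 + 31 = 536
Denom → 505 + 31 + 222 + 145 + 62 + 421 = 1386
RR2 = 536 / 1386 = 0.3867

38.7%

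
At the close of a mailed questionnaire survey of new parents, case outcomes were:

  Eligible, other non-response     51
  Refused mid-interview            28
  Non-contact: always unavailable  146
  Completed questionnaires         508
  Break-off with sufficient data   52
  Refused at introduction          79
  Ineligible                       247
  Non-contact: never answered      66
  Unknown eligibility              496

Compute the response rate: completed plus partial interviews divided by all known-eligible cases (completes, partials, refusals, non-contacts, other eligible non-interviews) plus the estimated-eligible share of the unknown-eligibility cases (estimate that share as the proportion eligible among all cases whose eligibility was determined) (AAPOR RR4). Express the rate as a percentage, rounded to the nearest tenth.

Refused = 79 + 28 = 107
Non-contacts = 66 + 146 = 212
Top = 508 + 52 = 560
Eligible (known) = 508 + 52 + 107 + 212 + 51 = 930
e = 930 / (930 + 247) = 930 / 1177 = 0.7901
Eligible share of unknowns = 0.7901 × 496 = 391.89
Denominator = 930 + 391.89 = 1321.89
RR4 = 560 / 1321.89 = 0.4236

42.4%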